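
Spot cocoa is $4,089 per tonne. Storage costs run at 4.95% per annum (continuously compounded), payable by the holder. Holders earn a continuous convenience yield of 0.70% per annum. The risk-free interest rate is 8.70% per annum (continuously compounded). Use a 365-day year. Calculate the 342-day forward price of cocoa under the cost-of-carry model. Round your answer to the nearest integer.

$4,617 per tonne

Net carry = r + u − y = 0.0870 + 0.0495 − 0.0070 = 0.1295
F = S·e^((r+u−y)T) = 4089 · e^(0.1295 × 342/365) = 4089 · e^0.121340
= 4089 × 1.129009 = $4,617 per tonne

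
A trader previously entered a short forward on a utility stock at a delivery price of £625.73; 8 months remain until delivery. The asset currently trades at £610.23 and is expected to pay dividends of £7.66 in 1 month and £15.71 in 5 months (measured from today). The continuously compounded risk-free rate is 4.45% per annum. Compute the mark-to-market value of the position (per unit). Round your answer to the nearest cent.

£20.26

PV(remaining dividends) I = 7.66·e^(−0.0445·1/12) + 15.71·e^(−0.0445·5/12) = 23.0530
Current forward F = (S − I)·e^(rT) = (610.23 − 23.0530)·e^(0.0445·8/12) = 587.1770 × 1.030111 = 604.8575
Value (long) = (F − K)·e^(−rT) = (604.8575 − 625.73) × 0.970769 = -20.2624
Short position value = −(long value) = £20.26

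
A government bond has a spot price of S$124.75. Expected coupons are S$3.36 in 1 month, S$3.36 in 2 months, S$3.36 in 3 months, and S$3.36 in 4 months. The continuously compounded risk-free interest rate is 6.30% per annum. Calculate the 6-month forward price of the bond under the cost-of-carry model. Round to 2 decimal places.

PV(coupons) I = 3.36·e^(−0.0630·1/12) + 3.36·e^(−0.0630·2/12) + 3.36·e^(−0.0630·3/12) + 3.36·e^(−0.0630·4/12)
I = 3.3424 + 3.3249 + 3.3075 + 3.2902 = 13.2650
F = (S − I)·e^(rT) = (124.75 − 13.2650) · e^(0.0630·6/12)
= 111.4850 · e^0.031500 = 111.4850 × 1.032001 = S$115.05

S$115.05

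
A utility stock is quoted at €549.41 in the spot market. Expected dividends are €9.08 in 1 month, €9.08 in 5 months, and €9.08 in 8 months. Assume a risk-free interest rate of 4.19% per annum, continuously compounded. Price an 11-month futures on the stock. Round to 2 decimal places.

€543.07

PV(dividends) I = 9.08·e^(−0.0419·1/12) + 9.08·e^(−0.0419·5/12) + 9.08·e^(−0.0419·8/12)
I = 9.0484 + 8.9229 + 8.8299 = 26.8012
F = (S − I)·e^(rT) = (549.41 − 26.8012) · e^(0.0419·11/12)
= 522.6088 · e^0.038408 = 522.6088 × 1.039155 = €543.07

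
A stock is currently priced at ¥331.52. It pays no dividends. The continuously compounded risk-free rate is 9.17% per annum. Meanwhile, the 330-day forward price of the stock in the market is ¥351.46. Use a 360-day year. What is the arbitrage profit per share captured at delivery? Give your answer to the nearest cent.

Fair forward: F* = S·e^(carry·T), with carry = r = 0.0917
F* = 331.52 · e^(0.0917 × 330/360) = 331.52 · e^0.084058 = 331.52 × 1.087692 = ¥360.5917
Market ¥351.46 < fair ¥360.5917: forward underpriced → reverse cash-and-carry (short spot, go long the forward).
At maturity, profit = |F_mkt − F*| = |351.46 − 360.5917| = ¥9.13 per share

¥9.13 per share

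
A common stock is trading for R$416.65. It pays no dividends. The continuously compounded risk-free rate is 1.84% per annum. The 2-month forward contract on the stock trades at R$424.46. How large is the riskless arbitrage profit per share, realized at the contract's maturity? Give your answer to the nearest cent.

R$6.53 per share

Fair forward: F* = S·e^(carry·T), with carry = r = 0.0184
F* = 416.65 · e^(0.0184 × 2/12) = 416.65 · e^0.003067 = 416.65 × 1.003072 = R$417.9299
Market R$424.46 > fair R$417.9299: forward overpriced → cash-and-carry (buy spot, short the forward).
At maturity, profit = |F_mkt − F*| = |424.46 − 417.9299| = R$6.53 per share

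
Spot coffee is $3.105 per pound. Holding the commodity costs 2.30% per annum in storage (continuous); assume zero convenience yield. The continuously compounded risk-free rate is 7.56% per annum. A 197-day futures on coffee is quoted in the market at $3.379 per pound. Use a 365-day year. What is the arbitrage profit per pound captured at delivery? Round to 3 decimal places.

$0.104 per pound

Fair futures: F* = S·e^(carry·T), with carry = (r + u) = 0.0756 + 0.0230 = 0.0986
F* = 3.105 · e^(0.0986 × 197/365) = 3.105 · e^0.053217 = 3.105 × 1.054658 = $3.2747
Market $3.379 > fair $3.2747: forward overpriced → cash-and-carry (buy spot, short the forward).
At maturity, profit = |F_mkt − F*| = |3.379 − 3.2747| = $0.104 per pound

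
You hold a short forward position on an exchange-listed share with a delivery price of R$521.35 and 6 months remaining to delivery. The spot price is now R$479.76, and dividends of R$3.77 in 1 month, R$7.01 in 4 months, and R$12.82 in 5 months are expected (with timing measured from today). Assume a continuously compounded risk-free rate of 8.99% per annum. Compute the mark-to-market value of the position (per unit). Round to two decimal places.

PV(remaining dividends) I = 3.77·e^(−0.0899·1/12) + 7.01·e^(−0.0899·4/12) + 12.82·e^(−0.0899·5/12) = 22.8936
Current forward F = (S − I)·e^(rT) = (479.76 − 22.8936)·e^(0.0899·6/12) = 456.8664 × 1.045976 = 477.8713
Value (long) = (F − K)·e^(−rT) = (477.8713 − 521.35) × 0.956045 = -41.5676
Short position value = −(long value) = R$41.57

R$41.57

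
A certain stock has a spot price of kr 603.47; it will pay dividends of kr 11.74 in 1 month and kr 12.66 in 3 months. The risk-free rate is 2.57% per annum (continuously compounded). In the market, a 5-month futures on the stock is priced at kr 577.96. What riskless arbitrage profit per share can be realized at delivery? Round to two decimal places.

kr 7.45 per share

PV(dividends) I = 11.74·e^(−0.0257·1/12) + 12.66·e^(−0.0257·3/12) = 24.2938
Fair futures F* = (S − I)·e^(rT) = (603.47 − 24.2938)·e^0.010708 = 579.1762 × 1.010766 = 585.4116
Market kr 577.96 < fair 585.4116: forward underpriced → reverse cash-and-carry (short the stock, invest proceeds at r, pay the dividends, go long the forward).
Profit at T = |F_mkt − F*| = |577.96 − 585.4116| = kr 7.45 per share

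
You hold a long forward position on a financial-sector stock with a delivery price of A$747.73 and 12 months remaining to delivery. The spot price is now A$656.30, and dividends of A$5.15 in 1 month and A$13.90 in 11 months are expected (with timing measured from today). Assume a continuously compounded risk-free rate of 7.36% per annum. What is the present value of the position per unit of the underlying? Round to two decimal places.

PV(remaining dividends) I = 5.15·e^(−0.0736·1/12) + 13.90·e^(−0.0736·11/12) = 18.1117
Current forward F = (S − I)·e^(rT) = (656.30 − 18.1117)·e^(0.0736·12/12) = 638.1883 × 1.076376 = 686.9306
Value (long) = (F − K)·e^(−rT) = (686.9306 − 747.73) × 0.929043 = -56.4853
Value = -A$56.49

-A$56.49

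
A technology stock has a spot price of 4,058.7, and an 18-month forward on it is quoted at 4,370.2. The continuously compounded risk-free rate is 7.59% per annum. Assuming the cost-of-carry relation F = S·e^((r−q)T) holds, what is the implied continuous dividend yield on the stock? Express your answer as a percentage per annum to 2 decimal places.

From F = S·e^((r−q)T): (r − q) = ln(F/S)/T
ln(4370.2/4058.7) = ln(1.076749) = 0.073946
(r − q) = 0.073946 / (18/12) = 0.049297
q = r − ln(F/S)/T = 0.0759 − 0.049297 = 0.026603
q = 2.66%

2.66%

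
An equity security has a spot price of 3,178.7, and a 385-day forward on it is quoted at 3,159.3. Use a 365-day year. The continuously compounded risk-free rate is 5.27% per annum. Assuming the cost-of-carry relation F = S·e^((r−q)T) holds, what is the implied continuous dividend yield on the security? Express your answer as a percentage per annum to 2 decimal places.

From F = S·e^((r−q)T): (r − q) = ln(F/S)/T
ln(3159.3/3178.7) = ln(0.993897) = -0.006122
(r − q) = -0.006122 / (385/365) = -0.005804
q = r − ln(F/S)/T = 0.0527 + 0.005804 = 0.058504
q = 5.85%

5.85%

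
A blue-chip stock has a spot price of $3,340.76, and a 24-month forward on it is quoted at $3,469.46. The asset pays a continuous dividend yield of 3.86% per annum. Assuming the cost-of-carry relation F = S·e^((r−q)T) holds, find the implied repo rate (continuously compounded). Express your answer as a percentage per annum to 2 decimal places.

From F = S·e^((r−q)T): (r − q) = ln(F/S)/T
ln(3469.46/3340.76) = ln(1.038524) = 0.037800
(r − q) = 0.037800 / (24/12) = 0.018900
r = ln(F/S)/T + q = 0.018900 + 0.0386 = 0.057500
r = 5.75%

5.75%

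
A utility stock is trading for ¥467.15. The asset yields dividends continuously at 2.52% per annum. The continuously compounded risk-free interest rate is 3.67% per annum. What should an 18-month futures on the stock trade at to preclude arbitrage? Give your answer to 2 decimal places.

F = S·e^((r − q)T) = 467.15 · e^((0.0367 − 0.0252) × 18/12)
= 467.15 · e^0.017250 = 467.15 × 1.017400
F = ¥475.28

¥475.28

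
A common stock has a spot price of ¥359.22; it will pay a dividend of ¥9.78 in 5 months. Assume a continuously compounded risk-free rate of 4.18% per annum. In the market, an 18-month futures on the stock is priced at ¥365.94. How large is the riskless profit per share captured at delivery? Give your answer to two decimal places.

PV(dividends) I = 9.78·e^(−0.0418·5/12) = 9.6111
Fair futures F* = (S − I)·e^(rT) = (359.22 − 9.6111)·e^0.062700 = 349.6089 × 1.064707 = 372.2310
Market ¥365.94 < fair 372.2310: forward underpriced → reverse cash-and-carry (short the stock, invest proceeds at r, pay the dividends, go long the forward).
Profit at T = |F_mkt − F*| = |365.94 − 372.2310| = ¥6.29 per share

¥6.29 per share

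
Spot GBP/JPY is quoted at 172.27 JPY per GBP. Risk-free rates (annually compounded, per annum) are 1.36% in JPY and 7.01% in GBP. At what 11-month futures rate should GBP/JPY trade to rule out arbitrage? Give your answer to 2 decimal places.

163.91

By covered interest parity, F = S · (1+r_JPY)^T / (1+r_GBP)^T
= 172.27 × 1.012460 / 1.064075 = 172.27 × 0.951493
F = 163.91 JPY per GBP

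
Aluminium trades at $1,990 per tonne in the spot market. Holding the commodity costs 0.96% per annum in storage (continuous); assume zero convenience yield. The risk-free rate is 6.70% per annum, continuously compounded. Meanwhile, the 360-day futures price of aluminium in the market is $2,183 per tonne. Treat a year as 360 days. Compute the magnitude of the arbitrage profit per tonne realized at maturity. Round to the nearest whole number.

Fair futures: F* = S·e^(carry·T), with carry = (r + u) = 0.0670 + 0.0096 = 0.0766
F* = 1990 · e^(0.0766 × 360/360) = 1990 · e^0.076600 = 1990 × 1.079610 = $2148.4239
Market $2183 > fair $2148.4239: forward overpriced → cash-and-carry (buy spot, short the forward).
At maturity, profit = |F_mkt − F*| = |2183 − 2148.4239| = $35 per tonne

$35 per tonne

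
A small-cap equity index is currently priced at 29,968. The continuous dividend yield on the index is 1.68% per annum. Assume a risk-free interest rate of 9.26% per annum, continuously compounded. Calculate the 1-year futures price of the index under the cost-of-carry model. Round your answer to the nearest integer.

F = S·e^((r − q)T) = 29968 · e^((0.0926 − 0.0168) × 1)
= 29968 · e^0.075800 = 29968 × 1.078747
F = 32,328

32,328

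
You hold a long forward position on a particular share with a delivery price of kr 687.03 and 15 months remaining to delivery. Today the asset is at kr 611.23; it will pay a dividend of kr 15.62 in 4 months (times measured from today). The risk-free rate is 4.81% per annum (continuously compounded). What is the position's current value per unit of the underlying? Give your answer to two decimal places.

-kr 51.08

PV(remaining dividends) I = 15.62·e^(−0.0481·4/12) = 15.3716
Current forward F = (S − I)·e^(rT) = (611.23 − 15.3716)·e^(0.0481·15/12) = 595.8584 × 1.061969 = 632.7831
Value (long) = (F − K)·e^(−rT) = (632.7831 − 687.03) × 0.941647 = -51.0814
Value = -kr 51.08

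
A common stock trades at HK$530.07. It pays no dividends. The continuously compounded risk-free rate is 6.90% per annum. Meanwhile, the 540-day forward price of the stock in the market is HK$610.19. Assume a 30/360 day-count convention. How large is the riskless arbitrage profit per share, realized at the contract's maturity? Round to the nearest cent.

HK$22.32 per share

Fair forward: F* = S·e^(carry·T), with carry = r = 0.0690
F* = 530.07 · e^(0.0690 × 540/360) = 530.07 · e^0.103500 = 530.07 × 1.109046 = HK$587.8720
Market HK$610.19 > fair HK$587.8720: forward overpriced → cash-and-carry (buy spot, short the forward).
At maturity, profit = |F_mkt − F*| = |610.19 − 587.8720| = HK$22.32 per share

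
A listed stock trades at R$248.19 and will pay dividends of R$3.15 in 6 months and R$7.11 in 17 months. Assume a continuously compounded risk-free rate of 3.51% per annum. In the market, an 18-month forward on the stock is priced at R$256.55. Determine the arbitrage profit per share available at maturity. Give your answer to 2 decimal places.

R$5.34 per share

PV(dividends) I = 3.15·e^(−0.0351·6/12) + 7.11·e^(−0.0351·17/12) = 9.8603
Fair forward F* = (S − I)·e^(rT) = (248.19 − 9.8603)·e^0.052650 = 238.3297 × 1.054061 = 251.2140
Market R$256.55 > fair 251.2140: forward overpriced → cash-and-carry (borrow at r, buy the stock and collect the dividends, short the forward).
Profit at T = |F_mkt − F*| = |256.55 − 251.2140| = R$5.34 per share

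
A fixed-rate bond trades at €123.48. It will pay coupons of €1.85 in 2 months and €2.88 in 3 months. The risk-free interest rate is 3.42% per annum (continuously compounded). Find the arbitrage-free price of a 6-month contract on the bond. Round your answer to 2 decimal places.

PV(coupons) I = 1.85·e^(−0.0342·2/12) + 2.88·e^(−0.0342·3/12)
I = 1.8395 + 2.8555 = 4.6950
F = (S − I)·e^(rT) = (123.48 − 4.6950) · e^(0.0342·6/12)
= 118.7850 · e^0.017100 = 118.7850 × 1.017247 = €120.83

€120.83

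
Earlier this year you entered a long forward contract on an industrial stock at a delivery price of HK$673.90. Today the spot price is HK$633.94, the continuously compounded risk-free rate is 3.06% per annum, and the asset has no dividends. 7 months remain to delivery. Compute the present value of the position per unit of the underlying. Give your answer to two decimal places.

-HK$28.04

Current fair forward for the remaining 7 months: F = S·e^(r·T), r = 0.0306
F = 633.94 · e^(0.0306 × 7/12) = 633.94 × 1.018010 = 645.3573
Value of long forward = (F − K)·e^(−rT) = (645.3573 − 673.90) · e^(−0.0306·7/12)
= -28.5427 × 0.982308 = -28.04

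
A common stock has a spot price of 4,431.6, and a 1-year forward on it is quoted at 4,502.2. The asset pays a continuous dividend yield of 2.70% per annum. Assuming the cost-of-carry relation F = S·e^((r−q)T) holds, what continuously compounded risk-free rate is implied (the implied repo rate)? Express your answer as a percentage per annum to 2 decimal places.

From F = S·e^((r−q)T): (r − q) = ln(F/S)/T
ln(4502.2/4431.6) = ln(1.015931) = 0.015805
(r − q) = 0.015805 / (1) = 0.015805
r = ln(F/S)/T + q = 0.015805 + 0.0270 = 0.042805
r = 4.28%

4.28%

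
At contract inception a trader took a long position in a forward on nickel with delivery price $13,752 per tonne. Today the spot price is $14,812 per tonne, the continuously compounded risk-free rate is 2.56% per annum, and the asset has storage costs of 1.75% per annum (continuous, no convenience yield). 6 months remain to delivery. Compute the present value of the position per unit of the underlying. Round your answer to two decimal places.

$1365.08 per tonne

Current fair forward for the remaining 6 months: F = S·e^((r + u)·T), (r + u) = 0.0256 + 0.0175 = 0.0431
F = 14812 · e^(0.0431 × 6/12) = 14812 × 1.02178388 = 15134.6628
Value of long forward = (F − K)·e^(−rT) = (15134.6628 − 13752) · e^(−0.0256·6/12)
= 1382.6628 × 0.98728157 = 1365.08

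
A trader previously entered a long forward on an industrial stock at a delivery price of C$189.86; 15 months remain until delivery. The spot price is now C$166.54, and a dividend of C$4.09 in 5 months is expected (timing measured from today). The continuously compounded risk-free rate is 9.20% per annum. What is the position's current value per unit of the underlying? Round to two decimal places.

PV(remaining dividends) I = 4.09·e^(−0.0920·5/12) = 3.9362
Current forward F = (S − I)·e^(rT) = (166.54 − 3.9362)·e^(0.0920·15/12) = 162.6038 × 1.121873 = 182.4208
Value (long) = (F − K)·e^(−rT) = (182.4208 − 189.86) × 0.891366 = -6.6310
Value = -C$6.63

-C$6.63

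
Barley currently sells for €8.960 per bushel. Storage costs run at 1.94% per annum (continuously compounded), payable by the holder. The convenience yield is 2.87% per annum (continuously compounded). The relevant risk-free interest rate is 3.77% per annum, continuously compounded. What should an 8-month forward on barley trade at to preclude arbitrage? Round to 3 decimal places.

Net carry = r + u − y = 0.0377 + 0.0194 − 0.0287 = 0.0284
F = S·e^((r+u−y)T) = 8.960 · e^(0.0284 × 8/12) = 8.960 · e^0.018933
= 8.960 × 1.019113 = €9.131 per bushel

€9.131 per bushel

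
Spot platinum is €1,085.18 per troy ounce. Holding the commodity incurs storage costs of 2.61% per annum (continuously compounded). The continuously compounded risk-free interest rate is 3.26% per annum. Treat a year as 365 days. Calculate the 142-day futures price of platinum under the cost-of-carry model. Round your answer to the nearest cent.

Net carry = r + u − y = 0.0326 + 0.0261 − 0.0000 = 0.0587
F = S·e^((r+u−y)T) = 1085.18 · e^(0.0587 × 142/365) = 1085.18 · e^0.02283671
= 1085.18 × 1.02309946 = €1,110.25 per troy ounce

€1,110.25 per troy ounce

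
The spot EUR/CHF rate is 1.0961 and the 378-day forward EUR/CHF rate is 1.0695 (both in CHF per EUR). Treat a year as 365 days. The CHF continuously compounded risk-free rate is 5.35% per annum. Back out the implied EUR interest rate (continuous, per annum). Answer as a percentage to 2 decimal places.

7.72%

F = S·e^((r_CHF − r_EUR)T) ⇒ r_EUR = r_CHF − ln(F/S)/T
ln(1.0695/1.0961) = -0.024567; /(378/365) = -0.023722
r_EUR = 0.0535 + 0.023722 = 0.077222
r_EUR = 7.72%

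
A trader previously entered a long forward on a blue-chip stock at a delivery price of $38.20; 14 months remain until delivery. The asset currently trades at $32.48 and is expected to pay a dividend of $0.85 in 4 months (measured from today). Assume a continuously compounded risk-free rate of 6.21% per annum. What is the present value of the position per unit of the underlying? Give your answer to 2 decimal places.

-$3.88

PV(remaining dividends) I = 0.85·e^(−0.0621·4/12) = 0.8326
Current forward F = (S − I)·e^(rT) = (32.48 − 0.8326)·e^(0.0621·14/12) = 31.6474 × 1.075139 = 34.0254
Value (long) = (F − K)·e^(−rT) = (34.0254 − 38.20) × 0.930112 = -3.8828
Value = -$3.88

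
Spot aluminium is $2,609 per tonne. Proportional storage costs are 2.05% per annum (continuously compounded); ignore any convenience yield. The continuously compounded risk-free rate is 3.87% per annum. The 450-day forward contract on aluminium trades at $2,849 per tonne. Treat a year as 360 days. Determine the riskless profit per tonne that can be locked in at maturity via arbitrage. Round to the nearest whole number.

Fair forward: F* = S·e^(carry·T), with carry = (r + u) = 0.0387 + 0.0205 = 0.0592
F* = 2609 · e^(0.0592 × 450/360) = 2609 · e^0.074000 = 2609 × 1.076807 = $2809.3895
Market $2849 > fair $2809.3895: forward overpriced → cash-and-carry (buy spot, short the forward).
At maturity, profit = |F_mkt − F*| = |2849 − 2809.3895| = $40 per tonne

$40 per tonne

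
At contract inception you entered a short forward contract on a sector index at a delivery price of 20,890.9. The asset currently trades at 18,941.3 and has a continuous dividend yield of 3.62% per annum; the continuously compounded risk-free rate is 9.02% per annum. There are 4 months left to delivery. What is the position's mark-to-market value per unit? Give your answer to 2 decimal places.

Current fair forward for the remaining 4 months: F = S·e^((r − q)·T), (r − q) = 0.0902 − 0.0362 = 0.0540
F = 18941.3 · e^(0.0540 × 4/12) = 18941.3 × 1.01816298 = 19285.3305
Value of long forward = (F − K)·e^(−rT) = (19285.3305 − 20890.9) · e^(−0.0902·4/12)
= -1605.5695 × 0.97038084 = -1558.01
Short position value = −(long value) = 1558.01

1558.01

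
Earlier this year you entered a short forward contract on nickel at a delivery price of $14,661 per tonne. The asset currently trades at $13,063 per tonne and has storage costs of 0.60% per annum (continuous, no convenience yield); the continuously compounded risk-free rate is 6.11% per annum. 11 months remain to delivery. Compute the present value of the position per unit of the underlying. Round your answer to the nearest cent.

Current fair forward for the remaining 11 months: F = S·e^((r + u)·T), (r + u) = 0.0611 + 0.0060 = 0.0671
F = 13063 · e^(0.0671 × 11/12) = 13063 × 1.06343936 = 13891.7084
Value of long forward = (F − K)·e^(−rT) = (13891.7084 − 14661) · e^(−0.0611·11/12)
= -769.2916 × 0.94553126 = -727.39
Short position value = −(long value) = $727.39

$727.39 per tonne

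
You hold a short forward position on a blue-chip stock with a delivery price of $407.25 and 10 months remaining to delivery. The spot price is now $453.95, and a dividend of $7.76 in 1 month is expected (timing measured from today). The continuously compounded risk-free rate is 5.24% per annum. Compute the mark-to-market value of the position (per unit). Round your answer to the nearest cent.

-$56.37

PV(remaining dividends) I = 7.76·e^(−0.0524·1/12) = 7.7262
Current forward F = (S − I)·e^(rT) = (453.95 − 7.7262)·e^(0.0524·10/12) = 446.2238 × 1.044634 = 466.1406
Value (long) = (F − K)·e^(−rT) = (466.1406 − 407.25) × 0.957273 = 56.3744
Short position value = −(long value) = -$56.37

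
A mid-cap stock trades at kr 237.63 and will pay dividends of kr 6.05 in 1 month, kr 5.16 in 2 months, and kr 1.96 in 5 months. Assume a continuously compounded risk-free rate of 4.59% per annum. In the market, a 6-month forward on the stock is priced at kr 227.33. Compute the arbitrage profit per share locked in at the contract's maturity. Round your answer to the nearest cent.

PV(dividends) I = 6.05·e^(−0.0459·1/12) + 5.16·e^(−0.0459·2/12) + 1.96·e^(−0.0459·5/12) = 13.0705
Fair forward F* = (S − I)·e^(rT) = (237.63 − 13.0705)·e^0.022950 = 224.5595 × 1.023215 = 229.7726
Market kr 227.33 < fair 229.7726: forward underpriced → reverse cash-and-carry (short the stock, invest proceeds at r, pay the dividends, go long the forward).
Profit at T = |F_mkt − F*| = |227.33 − 229.7726| = kr 2.44 per share

kr 2.44 per share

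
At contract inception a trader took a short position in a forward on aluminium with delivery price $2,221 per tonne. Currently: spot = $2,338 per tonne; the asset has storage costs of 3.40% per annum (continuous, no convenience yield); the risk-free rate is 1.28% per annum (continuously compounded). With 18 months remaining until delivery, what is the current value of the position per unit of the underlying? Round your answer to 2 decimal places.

-$281.57 per tonne

Current fair forward for the remaining 18 months: F = S·e^((r + u)·T), (r + u) = 0.0128 + 0.0340 = 0.0468
F = 2338 · e^(0.0468 × 18/12) = 2338 × 1.07272270 = 2508.0257
Value of long forward = (F − K)·e^(−rT) = (2508.0257 − 2221) · e^(−0.0128·18/12)
= 287.0257 × 0.98098315 = 281.57
Short position value = −(long value) = -$281.57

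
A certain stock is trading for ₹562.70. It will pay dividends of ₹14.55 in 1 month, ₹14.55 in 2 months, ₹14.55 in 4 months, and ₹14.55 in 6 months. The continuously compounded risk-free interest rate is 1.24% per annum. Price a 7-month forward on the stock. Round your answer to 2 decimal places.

₹508.36

PV(dividends) I = 14.55·e^(−0.0124·1/12) + 14.55·e^(−0.0124·2/12) + 14.55·e^(−0.0124·4/12) + 14.55·e^(−0.0124·6/12)
I = 14.5350 + 14.5200 + 14.4900 + 14.4601 = 58.0051
F = (S − I)·e^(rT) = (562.70 − 58.0051) · e^(0.0124·7/12)
= 504.6949 · e^0.007233 = 504.6949 × 1.007259 = ₹508.36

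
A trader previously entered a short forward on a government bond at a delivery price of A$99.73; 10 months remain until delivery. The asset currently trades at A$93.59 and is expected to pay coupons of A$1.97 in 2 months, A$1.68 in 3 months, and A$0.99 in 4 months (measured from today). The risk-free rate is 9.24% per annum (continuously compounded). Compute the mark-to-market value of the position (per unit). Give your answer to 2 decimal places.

A$3.29

PV(remaining coupons) I = 1.97·e^(−0.0924·2/12) + 1.68·e^(−0.0924·3/12) + 0.99·e^(−0.0924·4/12) = 4.5415
Current forward F = (S − I)·e^(rT) = (93.59 − 4.5415)·e^(0.0924·10/12) = 89.0485 × 1.080042 = 96.1761
Value (long) = (F − K)·e^(−rT) = (96.1761 − 99.73) × 0.925890 = -3.2905
Short position value = −(long value) = A$3.29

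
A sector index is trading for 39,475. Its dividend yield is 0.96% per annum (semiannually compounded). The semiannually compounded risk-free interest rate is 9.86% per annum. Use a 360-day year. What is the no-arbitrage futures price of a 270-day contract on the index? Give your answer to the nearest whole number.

F = S · (1+r/2)^(2T) / (1+q/2)^(2T)
= 39475 × 1.074854 / 1.007209 = 39475 × 1.067161
F = 42,126

42,126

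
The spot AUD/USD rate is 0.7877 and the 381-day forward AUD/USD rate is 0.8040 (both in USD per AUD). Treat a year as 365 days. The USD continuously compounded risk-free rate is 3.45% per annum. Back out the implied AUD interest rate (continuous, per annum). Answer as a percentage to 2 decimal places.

F = S·e^((r_USD − r_AUD)T) ⇒ r_AUD = r_USD − ln(F/S)/T
ln(0.8040/0.7877) = 0.020482; /(381/365) = 0.019622
r_AUD = 0.0345 − 0.019622 = 0.014878
r_AUD = 1.49%

1.49%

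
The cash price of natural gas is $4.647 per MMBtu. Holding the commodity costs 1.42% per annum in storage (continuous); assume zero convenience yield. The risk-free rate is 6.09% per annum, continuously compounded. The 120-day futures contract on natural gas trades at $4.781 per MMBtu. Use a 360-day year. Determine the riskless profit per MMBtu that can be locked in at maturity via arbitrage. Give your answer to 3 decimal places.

$0.016 per MMBtu

Fair futures: F* = S·e^(carry·T), with carry = (r + u) = 0.0609 + 0.0142 = 0.0751
F* = 4.647 · e^(0.0751 × 120/360) = 4.647 · e^0.025033 = 4.647 × 1.025349 = $4.7648
Market $4.781 > fair $4.7648: forward overpriced → cash-and-carry (buy spot, short the forward).
At maturity, profit = |F_mkt − F*| = |4.781 − 4.7648| = $0.016 per MMBtu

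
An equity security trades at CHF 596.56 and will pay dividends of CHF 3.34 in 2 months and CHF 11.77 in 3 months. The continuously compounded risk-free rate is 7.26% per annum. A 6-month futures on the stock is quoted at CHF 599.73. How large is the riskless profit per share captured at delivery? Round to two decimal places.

CHF 3.48 per share

PV(dividends) I = 3.34·e^(−0.0726·2/12) + 11.77·e^(−0.0726·3/12) = 14.8581
Fair futures F* = (S − I)·e^(rT) = (596.56 − 14.8581)·e^0.036300 = 581.7019 × 1.036967 = 603.2057
Market CHF 599.73 < fair 603.2057: forward underpriced → reverse cash-and-carry (short the stock, invest proceeds at r, pay the dividends, go long the forward).
Profit at T = |F_mkt − F*| = |599.73 − 603.2057| = CHF 3.48 per share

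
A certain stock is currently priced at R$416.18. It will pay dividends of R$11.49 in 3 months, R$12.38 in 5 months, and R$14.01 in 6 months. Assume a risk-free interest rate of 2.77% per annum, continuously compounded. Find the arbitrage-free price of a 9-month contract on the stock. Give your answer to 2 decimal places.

PV(dividends) I = 11.49·e^(−0.0277·3/12) + 12.38·e^(−0.0277·5/12) + 14.01·e^(−0.0277·6/12)
I = 11.4107 + 12.2379 + 13.8173 = 37.4659
F = (S − I)·e^(rT) = (416.18 − 37.4659) · e^(0.0277·9/12)
= 378.7141 · e^0.020775 = 378.7141 × 1.020992 = R$386.66

R$386.66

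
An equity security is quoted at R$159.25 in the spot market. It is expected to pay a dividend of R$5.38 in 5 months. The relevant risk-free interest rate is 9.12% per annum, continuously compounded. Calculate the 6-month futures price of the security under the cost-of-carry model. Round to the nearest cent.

PV(dividends) I = 5.38·e^(−0.0912·5/12)
I = 5.1794
F = (S − I)·e^(rT) = (159.25 − 5.1794) · e^(0.0912·6/12)
= 154.0706 · e^0.045600 = 154.0706 × 1.046656 = R$161.26

R$161.26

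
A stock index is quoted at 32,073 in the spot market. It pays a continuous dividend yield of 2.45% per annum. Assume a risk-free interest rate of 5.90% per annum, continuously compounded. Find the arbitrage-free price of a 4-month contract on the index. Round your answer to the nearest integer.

32,444

F = S·e^((r − q)T) = 32073 · e^((0.0590 − 0.0245) × 4/12)
= 32073 · e^0.011500 = 32073 × 1.011566
F = 32,444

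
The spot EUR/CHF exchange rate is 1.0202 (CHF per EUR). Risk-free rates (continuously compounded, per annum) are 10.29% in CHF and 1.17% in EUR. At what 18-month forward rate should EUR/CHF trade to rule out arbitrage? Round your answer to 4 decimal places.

F = S·e^((r_CHF − r_EUR)T) = 1.0202 · e^((0.1029 − 0.0117) × 18/12)
= 1.0202 · e^0.136800 = 1.0202 × 1.146599
F = 1.1698 CHF per EUR

1.1698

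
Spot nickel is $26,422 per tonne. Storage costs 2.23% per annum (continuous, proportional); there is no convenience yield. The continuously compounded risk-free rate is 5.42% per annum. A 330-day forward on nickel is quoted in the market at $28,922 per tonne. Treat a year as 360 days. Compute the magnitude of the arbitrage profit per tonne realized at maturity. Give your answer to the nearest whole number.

$581 per tonne

Fair forward: F* = S·e^(carry·T), with carry = (r + u) = 0.0542 + 0.0223 = 0.0765
F* = 26422 · e^(0.0765 × 330/360) = 26422 · e^0.070125 = 26422 × 1.072642 = $28341.3469
Market $28922 > fair $28341.3469: forward overpriced → cash-and-carry (buy spot, short the forward).
At maturity, profit = |F_mkt − F*| = |28922 − 28341.3469| = $581 per tonne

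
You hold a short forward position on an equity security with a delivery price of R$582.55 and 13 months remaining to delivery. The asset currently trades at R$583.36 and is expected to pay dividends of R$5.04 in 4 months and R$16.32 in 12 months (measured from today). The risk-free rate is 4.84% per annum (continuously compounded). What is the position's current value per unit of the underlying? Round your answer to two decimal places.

PV(remaining dividends) I = 5.04·e^(−0.0484·4/12) + 16.32·e^(−0.0484·12/12) = 20.5083
Current forward F = (S − I)·e^(rT) = (583.36 − 20.5083)·e^(0.0484·13/12) = 562.8517 × 1.053832 = 593.1511
Value (long) = (F − K)·e^(−rT) = (593.1511 − 582.55) × 0.948918 = 10.0596
Short position value = −(long value) = -R$10.06

-R$10.06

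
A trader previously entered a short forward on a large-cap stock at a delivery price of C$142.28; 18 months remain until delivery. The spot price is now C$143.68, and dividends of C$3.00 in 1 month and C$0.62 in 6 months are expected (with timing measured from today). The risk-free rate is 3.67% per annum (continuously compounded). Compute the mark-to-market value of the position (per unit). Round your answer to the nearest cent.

PV(remaining dividends) I = 3.00·e^(−0.0367·1/12) + 0.62·e^(−0.0367·6/12) = 3.5996
Current forward F = (S − I)·e^(rT) = (143.68 − 3.5996)·e^(0.0367·18/12) = 140.0804 × 1.056593 = 148.0080
Value (long) = (F − K)·e^(−rT) = (148.0080 − 142.28) × 0.946438 = 5.4212
Short position value = −(long value) = -C$5.42

-C$5.42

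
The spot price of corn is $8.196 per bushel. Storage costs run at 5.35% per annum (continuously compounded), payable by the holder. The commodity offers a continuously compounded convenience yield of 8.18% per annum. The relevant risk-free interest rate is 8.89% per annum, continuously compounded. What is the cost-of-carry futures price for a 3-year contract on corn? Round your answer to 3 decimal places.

$9.830 per bushel

Net carry = r + u − y = 0.0889 + 0.0535 − 0.0818 = 0.0606
F = S·e^((r+u−y)T) = 8.196 · e^(0.0606 × 3) = 8.196 · e^0.181800
= 8.196 × 1.199374 = $9.830 per bushel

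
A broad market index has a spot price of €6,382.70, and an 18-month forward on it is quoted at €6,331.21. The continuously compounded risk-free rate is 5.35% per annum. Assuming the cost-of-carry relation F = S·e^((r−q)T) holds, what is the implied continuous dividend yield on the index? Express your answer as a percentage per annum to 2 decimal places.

From F = S·e^((r−q)T): (r − q) = ln(F/S)/T
ln(6331.21/6382.70) = ln(0.991933) = -0.008100
(r − q) = -0.008100 / (18/12) = -0.005400
q = r − ln(F/S)/T = 0.0535 + 0.005400 = 0.058900
q = 5.89%

5.89%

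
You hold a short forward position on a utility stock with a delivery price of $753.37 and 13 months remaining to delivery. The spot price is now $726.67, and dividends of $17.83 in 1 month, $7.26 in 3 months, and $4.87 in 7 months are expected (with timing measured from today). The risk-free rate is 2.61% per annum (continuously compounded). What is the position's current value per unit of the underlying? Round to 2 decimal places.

PV(remaining dividends) I = 17.83·e^(−0.0261·1/12) + 7.26·e^(−0.0261·3/12) + 4.87·e^(−0.0261·7/12) = 29.8005
Current forward F = (S − I)·e^(rT) = (726.67 − 29.8005)·e^(0.0261·13/12) = 696.8695 × 1.028679 = 716.8550
Value (long) = (F − K)·e^(−rT) = (716.8550 − 753.37) × 0.972121 = -35.4970
Short position value = −(long value) = $35.50

$35.50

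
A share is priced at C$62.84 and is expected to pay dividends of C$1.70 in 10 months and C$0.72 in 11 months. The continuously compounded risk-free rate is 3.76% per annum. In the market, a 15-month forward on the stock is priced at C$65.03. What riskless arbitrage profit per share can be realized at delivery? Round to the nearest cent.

C$1.62 per share

PV(dividends) I = 1.70·e^(−0.0376·10/12) + 0.72·e^(−0.0376·11/12) = 2.3432
Fair forward F* = (S − I)·e^(rT) = (62.84 − 2.3432)·e^0.047000 = 60.4968 × 1.048122 = 63.4080
Market C$65.03 > fair 63.4080: forward overpriced → cash-and-carry (borrow at r, buy the stock and collect the dividends, short the forward).
Profit at T = |F_mkt − F*| = |65.03 − 63.4080| = C$1.62 per share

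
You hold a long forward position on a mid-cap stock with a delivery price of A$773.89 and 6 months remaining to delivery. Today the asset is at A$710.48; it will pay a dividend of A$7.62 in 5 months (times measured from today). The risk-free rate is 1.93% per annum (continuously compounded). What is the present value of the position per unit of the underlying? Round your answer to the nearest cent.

PV(remaining dividends) I = 7.62·e^(−0.0193·5/12) = 7.5590
Current forward F = (S − I)·e^(rT) = (710.48 − 7.5590)·e^(0.0193·6/12) = 702.9210 × 1.009697 = 709.7372
Value (long) = (F − K)·e^(−rT) = (709.7372 − 773.89) × 0.990396 = -63.5367
Value = -A$63.54

-A$63.54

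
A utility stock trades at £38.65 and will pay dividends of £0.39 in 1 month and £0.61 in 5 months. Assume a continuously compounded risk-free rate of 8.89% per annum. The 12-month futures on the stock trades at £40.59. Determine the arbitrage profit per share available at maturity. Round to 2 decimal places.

PV(dividends) I = 0.39·e^(−0.0889·1/12) + 0.61·e^(−0.0889·5/12) = 0.9749
Fair futures F* = (S − I)·e^(rT) = (38.65 − 0.9749)·e^0.088900 = 37.6751 × 1.092971 = 41.1778
Market £40.59 < fair 41.1778: forward underpriced → reverse cash-and-carry (short the stock, invest proceeds at r, pay the dividends, go long the forward).
Profit at T = |F_mkt − F*| = |40.59 − 41.1778| = £0.59 per share

£0.59 per share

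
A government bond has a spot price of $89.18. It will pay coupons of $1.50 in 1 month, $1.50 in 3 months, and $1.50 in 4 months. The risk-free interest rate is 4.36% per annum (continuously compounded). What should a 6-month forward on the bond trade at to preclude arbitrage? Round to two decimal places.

$86.59

PV(coupons) I = 1.50·e^(−0.0436·1/12) + 1.50·e^(−0.0436·3/12) + 1.50·e^(−0.0436·4/12)
I = 1.4946 + 1.4837 + 1.4784 = 4.4567
F = (S − I)·e^(rT) = (89.18 − 4.4567) · e^(0.0436·6/12)
= 84.7233 · e^0.021800 = 84.7233 × 1.022039 = $86.59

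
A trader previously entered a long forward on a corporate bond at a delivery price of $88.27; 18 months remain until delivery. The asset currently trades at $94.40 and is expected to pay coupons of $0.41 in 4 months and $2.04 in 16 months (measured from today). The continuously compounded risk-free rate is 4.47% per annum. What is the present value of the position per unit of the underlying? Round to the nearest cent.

$9.53

PV(remaining coupons) I = 0.41·e^(−0.0447·4/12) + 2.04·e^(−0.0447·16/12) = 2.3259
Current forward F = (S − I)·e^(rT) = (94.40 − 2.3259)·e^(0.0447·18/12) = 92.0741 × 1.069349 = 98.4593
Value (long) = (F − K)·e^(−rT) = (98.4593 − 88.27) × 0.935148 = 9.5285
Value = $9.53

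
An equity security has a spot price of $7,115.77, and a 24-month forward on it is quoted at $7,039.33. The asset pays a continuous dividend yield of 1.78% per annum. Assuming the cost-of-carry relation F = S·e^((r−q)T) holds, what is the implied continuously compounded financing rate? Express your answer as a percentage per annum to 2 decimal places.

1.24%

From F = S·e^((r−q)T): (r − q) = ln(F/S)/T
ln(7039.33/7115.77) = ln(0.989258) = -0.010800
(r − q) = -0.010800 / (24/12) = -0.005400
r = ln(F/S)/T + q = -0.005400 + 0.0178 = 0.012400
r = 1.24%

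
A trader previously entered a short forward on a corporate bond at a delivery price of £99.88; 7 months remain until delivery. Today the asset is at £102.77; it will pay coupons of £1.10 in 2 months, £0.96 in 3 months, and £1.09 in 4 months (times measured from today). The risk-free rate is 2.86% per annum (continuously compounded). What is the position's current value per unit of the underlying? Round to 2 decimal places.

PV(remaining coupons) I = 1.10·e^(−0.0286·2/12) + 0.96·e^(−0.0286·3/12) + 1.09·e^(−0.0286·4/12) = 3.1276
Current forward F = (S − I)·e^(rT) = (102.77 − 3.1276)·e^(0.0286·7/12) = 99.6424 × 1.016823 = 101.3187
Value (long) = (F − K)·e^(−rT) = (101.3187 − 99.88) × 0.983455 = 1.4149
Short position value = −(long value) = -£1.41

-£1.41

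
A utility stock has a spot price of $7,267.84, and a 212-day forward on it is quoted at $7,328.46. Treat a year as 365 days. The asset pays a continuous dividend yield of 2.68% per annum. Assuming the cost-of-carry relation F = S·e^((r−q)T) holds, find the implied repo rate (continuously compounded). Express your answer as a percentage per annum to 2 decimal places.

From F = S·e^((r−q)T): (r − q) = ln(F/S)/T
ln(7328.46/7267.84) = ln(1.008341) = 0.008306
(r − q) = 0.008306 / (212/365) = 0.014300
r = ln(F/S)/T + q = 0.014300 + 0.0268 = 0.041100
r = 4.11%

4.11%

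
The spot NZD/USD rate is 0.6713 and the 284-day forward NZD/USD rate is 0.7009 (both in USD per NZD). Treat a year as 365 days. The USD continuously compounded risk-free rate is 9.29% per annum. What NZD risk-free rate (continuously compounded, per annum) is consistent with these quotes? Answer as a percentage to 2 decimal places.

F = S·e^((r_USD − r_NZD)T) ⇒ r_NZD = r_USD − ln(F/S)/T
ln(0.7009/0.6713) = 0.043149; /(284/365) = 0.055456
r_NZD = 0.0929 − 0.055456 = 0.037444
r_NZD = 3.74%

3.74%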